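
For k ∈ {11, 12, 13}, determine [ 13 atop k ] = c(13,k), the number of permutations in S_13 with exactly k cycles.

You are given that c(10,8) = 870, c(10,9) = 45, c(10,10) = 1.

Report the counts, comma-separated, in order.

2717, 78, 1

i=11: T(11,9)=870+10·45=1320 | T(11,10)=45+10·1=55 | T(11,11)=1+10·0=1
i=12: T(12,10)=1320+11·55=1925 | T(12,11)=55+11·1=66 | T(12,12)=1+11·0=1
i=13: T(13,11)=1925+12·66=2717 | T(13,12)=66+12·1=78 | T(13,13)=1+12·0=1
Read c(13,11) = 2717, c(13,12) = 78, c(13,13) = 1.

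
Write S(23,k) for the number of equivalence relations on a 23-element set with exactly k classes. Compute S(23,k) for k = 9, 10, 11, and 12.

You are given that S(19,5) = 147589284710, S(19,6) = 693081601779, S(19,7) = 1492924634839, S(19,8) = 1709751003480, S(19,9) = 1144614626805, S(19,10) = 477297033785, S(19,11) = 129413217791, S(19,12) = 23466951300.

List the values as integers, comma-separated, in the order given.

[20] T[20,6]:6*693081601779+147589284710=4306078895384 · T[20,7]:7*1492924634839+693081601779=11143554045652 · T[20,8]:8*1709751003480+1492924634839=15170932662679 · T[20,9]:9*1144614626805+1709751003480=12011282644725 · T[20,10]:10*477297033785+1144614626805=5917584964655 · T[20,11]:11*129413217791+477297033785=1900842429486 · T[20,12]:12*23466951300+129413217791=411016633391
[21] T[21,7]:7*11143554045652+4306078895384=82310957214948 · T[21,8]:8*15170932662679+11143554045652=132511015347084 · T[21,9]:9*12011282644725+15170932662679=123272476465204 · T[21,10]:10*5917584964655+12011282644725=71187132291275 · T[21,11]:11*1900842429486+5917584964655=26826851689001 · T[21,12]:12*411016633391+1900842429486=6833042030178
[22] T[22,8]:8*132511015347084+82310957214948=1142399079991620 · T[22,9]:9*123272476465204+132511015347084=1241963303533920 · T[22,10]:10*71187132291275+123272476465204=835143799377954 · T[22,11]:11*26826851689001+71187132291275=366282500870286 · T[22,12]:12*6833042030178+26826851689001=108823356051137
[23] T[23,9]:9*1241963303533920+1142399079991620=12320068811796900 · T[23,10]:10*835143799377954+1241963303533920=9593401297313460 · T[23,11]:11*366282500870286+835143799377954=4864251308951100 · T[23,12]:12*108823356051137+366282500870286=1672162773483930
Read S(23,9) = 12320068811796900, S(23,10) = 9593401297313460, S(23,11) = 4864251308951100, S(23,12) = 1672162773483930.

12320068811796900, 9593401297313460, 4864251308951100, 1672162773483930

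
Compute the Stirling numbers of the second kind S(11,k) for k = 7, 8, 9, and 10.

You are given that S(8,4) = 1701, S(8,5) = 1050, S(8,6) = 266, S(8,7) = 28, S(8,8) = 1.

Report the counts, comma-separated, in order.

row 9: T[9][5]=5·1050+1701=6951  T[9][6]=6·266+1050=2646  T[9][7]=7·28+266=462  T[9][8]=8·1+28=36  T[9][9]=9·0+1=1
row 10: T[10][6]=6·2646+6951=22827  T[10][7]=7·462+2646=5880  T[10][8]=8·36+462=750  T[10][9]=9·1+36=45  T[10][10]=10·0+1=1
row 11: T[11][7]=7·5880+22827=63987  T[11][8]=8·750+5880=11880  T[11][9]=9·45+750=1155  T[11][10]=10·1+45=55
Read S(11,7) = 63987, S(11,8) = 11880, S(11,9) = 1155, S(11,10) = 55.

63987, 11880, 1155, 55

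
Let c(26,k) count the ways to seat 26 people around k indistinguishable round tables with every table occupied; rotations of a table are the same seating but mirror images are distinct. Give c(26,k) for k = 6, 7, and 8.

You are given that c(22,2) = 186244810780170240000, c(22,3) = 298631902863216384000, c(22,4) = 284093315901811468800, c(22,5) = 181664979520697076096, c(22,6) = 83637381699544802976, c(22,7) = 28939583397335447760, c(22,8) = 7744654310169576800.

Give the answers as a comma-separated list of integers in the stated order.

@23  (23,3):298631902863216384000·22+186244810780170240000→6756146673770930688000, (23,4):284093315901811468800·22+298631902863216384000→6548684852703068697600, (23,5):181664979520697076096·22+284093315901811468800→4280722865357147142912, (23,6):83637381699544802976·22+181664979520697076096→2021687376910682741568, (23,7):28939583397335447760·22+83637381699544802976→720308216440924653696, (23,8):7744654310169576800·22+28939583397335447760→199321978221066137360
@24  (24,4):6548684852703068697600·23+6756146673770930688000→157375898285941510732800, (24,5):4280722865357147142912·23+6548684852703068697600→105005310755917452984576, (24,6):2021687376910682741568·23+4280722865357147142912→50779532534302850198976, (24,7):720308216440924653696·23+2021687376910682741568→18588776355051949776576, (24,8):199321978221066137360·23+720308216440924653696→5304713715525445812976
@25  (25,5):105005310755917452984576·24+157375898285941510732800→2677503356427960382362624, (25,6):50779532534302850198976·24+105005310755917452984576→1323714091579185857760000, (25,7):18588776355051949776576·24+50779532534302850198976→496910165055549644836800, (25,8):5304713715525445812976·24+18588776355051949776576→145901905527662649288000
@26  (26,6):1323714091579185857760000·25+2677503356427960382362624→35770355645907606826362624, (26,7):496910165055549644836800·25+1323714091579185857760000→13746468217967926978680000, (26,8):145901905527662649288000·25+496910165055549644836800→4144457803247115877036800
Read c(26,6) = 35770355645907606826362624, c(26,7) = 13746468217967926978680000, c(26,8) = 4144457803247115877036800.

35770355645907606826362624, 13746468217967926978680000, 4144457803247115877036800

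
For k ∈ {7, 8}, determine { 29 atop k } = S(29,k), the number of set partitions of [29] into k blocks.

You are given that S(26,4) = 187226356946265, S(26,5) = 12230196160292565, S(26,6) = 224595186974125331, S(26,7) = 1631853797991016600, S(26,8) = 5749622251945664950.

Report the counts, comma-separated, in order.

588469772213874823272, 3224318613979279184316

row 27: T[27][5]=5·12230196160292565+187226356946265=61338207158409090  T[27][6]=6·224595186974125331+12230196160292565=1359801318005044551  T[27][7]=7·1631853797991016600+224595186974125331=11647571772911241531  T[27][8]=8·5749622251945664950+1631853797991016600=47628831813556336200
row 28: T[28][6]=6·1359801318005044551+61338207158409090=8220146115188676396  T[28][7]=7·11647571772911241531+1359801318005044551=82892803728383735268  T[28][8]=8·47628831813556336200+11647571772911241531=392678226281361931131
row 29: T[29][7]=7·82892803728383735268+8220146115188676396=588469772213874823272  T[29][8]=8·392678226281361931131+82892803728383735268=3224318613979279184316
Read S(29,7) = 588469772213874823272, S(29,8) = 3224318613979279184316.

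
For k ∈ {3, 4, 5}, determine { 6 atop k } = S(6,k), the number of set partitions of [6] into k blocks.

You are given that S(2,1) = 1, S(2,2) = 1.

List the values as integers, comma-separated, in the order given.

90, 65, 15

i=3: T(3,1)=0+1·1=1 | T(3,2)=1+2·1=3 | T(3,3)=1+3·0=1
i=4: T(4,1)=0+1·1=1 | T(4,2)=1+2·3=7 | T(4,3)=3+3·1=6 | T(4,4)=1+4·0=1
i=5: T(5,2)=1+2·7=15 | T(5,3)=7+3·6=25 | T(5,4)=6+4·1=10 | T(5,5)=1+5·0=1
i=6: T(6,3)=15+3·25=90 | T(6,4)=25+4·10=65 | T(6,5)=10+5·1=15
Read S(6,3) = 90, S(6,4) = 65, S(6,5) = 15.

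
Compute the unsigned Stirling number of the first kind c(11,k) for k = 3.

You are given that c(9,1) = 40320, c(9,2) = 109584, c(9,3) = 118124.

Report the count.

12753576

[10] T[10,2]:9*109584+40320=1026576 · T[10,3]:9*118124+109584=1172700
[11] T[11,3]:10*1172700+1026576=12753576
Read c(11,3) = 12753576.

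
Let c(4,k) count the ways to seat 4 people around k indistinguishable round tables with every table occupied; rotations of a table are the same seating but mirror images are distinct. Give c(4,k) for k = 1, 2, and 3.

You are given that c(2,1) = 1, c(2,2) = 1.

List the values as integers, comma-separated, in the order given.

row 3: T[3][1]=2·1+0=2  T[3][2]=2·1+1=3  T[3][3]=2·0+1=1
row 4: T[4][1]=3·2+0=6  T[4][2]=3·3+2=11  T[4][3]=3·1+3=6
Read c(4,1) = 6, c(4,2) = 11, c(4,3) = 6.

6, 11, 6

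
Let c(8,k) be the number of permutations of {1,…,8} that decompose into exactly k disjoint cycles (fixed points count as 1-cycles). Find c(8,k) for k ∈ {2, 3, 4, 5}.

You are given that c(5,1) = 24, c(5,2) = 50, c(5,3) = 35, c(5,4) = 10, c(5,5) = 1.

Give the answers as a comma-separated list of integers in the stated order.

13068, 13132, 6769, 1960

i=6: T(6,1)=0+5·24=120 | T(6,2)=24+5·50=274 | T(6,3)=50+5·35=225 | T(6,4)=35+5·10=85 | T(6,5)=10+5·1=15
i=7: T(7,1)=0+6·120=720 | T(7,2)=120+6·274=1764 | T(7,3)=274+6·225=1624 | T(7,4)=225+6·85=735 | T(7,5)=85+6·15=175
i=8: T(8,2)=720+7·1764=13068 | T(8,3)=1764+7·1624=13132 | T(8,4)=1624+7·735=6769 | T(8,5)=735+7·175=1960
Read c(8,2) = 13068, c(8,3) = 13132, c(8,4) = 6769, c(8,5) = 1960.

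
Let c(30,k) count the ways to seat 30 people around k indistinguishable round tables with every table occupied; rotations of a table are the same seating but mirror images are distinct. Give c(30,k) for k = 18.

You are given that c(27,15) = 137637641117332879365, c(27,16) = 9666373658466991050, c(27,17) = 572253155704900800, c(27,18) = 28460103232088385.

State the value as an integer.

@28  (28,16):9666373658466991050·27+137637641117332879365→398629729895941637715, (28,17):572253155704900800·27+9666373658466991050→25117208862499312650, (28,18):28460103232088385·27+572253155704900800→1340675942971287195
@29  (29,17):25117208862499312650·28+398629729895941637715→1101911578045922391915, (29,18):1340675942971287195·28+25117208862499312650→62656135265695354110
@30  (30,18):62656135265695354110·29+1101911578045922391915→2918939500751087661105
Read c(30,18) = 2918939500751087661105.

2918939500751087661105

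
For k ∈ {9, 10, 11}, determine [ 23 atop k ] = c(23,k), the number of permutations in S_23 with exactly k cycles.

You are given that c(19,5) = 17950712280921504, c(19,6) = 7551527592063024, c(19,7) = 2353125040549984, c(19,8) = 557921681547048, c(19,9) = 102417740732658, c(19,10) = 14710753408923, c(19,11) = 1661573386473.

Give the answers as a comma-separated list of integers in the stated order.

43714229649594412832, 7707401101297361068, 1103230881185949736

@20  (20,6):7551527592063024·19+17950712280921504→161429736530118960, (20,7):2353125040549984·19+7551527592063024→52260903362512720, (20,8):557921681547048·19+2353125040549984→12953636989943896, (20,9):102417740732658·19+557921681547048→2503858755467550, (20,10):14710753408923·19+102417740732658→381922055502195, (20,11):1661573386473·19+14710753408923→46280647751910
@21  (21,7):52260903362512720·20+161429736530118960→1206647803780373360, (21,8):12953636989943896·20+52260903362512720→311333643161390640, (21,9):2503858755467550·20+12953636989943896→63030812099294896, (21,10):381922055502195·20+2503858755467550→10142299865511450, (21,11):46280647751910·20+381922055502195→1307535010540395
@22  (22,8):311333643161390640·21+1206647803780373360→7744654310169576800, (22,9):63030812099294896·21+311333643161390640→1634980697246583456, (22,10):10142299865511450·21+63030812099294896→276019109275035346, (22,11):1307535010540395·21+10142299865511450→37600535086859745
@23  (23,9):1634980697246583456·22+7744654310169576800→43714229649594412832, (23,10):276019109275035346·22+1634980697246583456→7707401101297361068, (23,11):37600535086859745·22+276019109275035346→1103230881185949736
Read c(23,9) = 43714229649594412832, c(23,10) = 7707401101297361068, c(23,11) = 1103230881185949736.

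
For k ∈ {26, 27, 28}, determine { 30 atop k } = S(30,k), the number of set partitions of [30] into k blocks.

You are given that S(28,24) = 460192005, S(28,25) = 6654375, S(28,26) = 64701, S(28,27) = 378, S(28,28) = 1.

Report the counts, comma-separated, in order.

i=29: T(29,25)=460192005+25·6654375=626551380 | T(29,26)=6654375+26·64701=8336601 | T(29,27)=64701+27·378=74907 | T(29,28)=378+28·1=406
i=30: T(30,26)=626551380+26·8336601=843303006 | T(30,27)=8336601+27·74907=10359090 | T(30,28)=74907+28·406=86275
Read S(30,26) = 843303006, S(30,27) = 10359090, S(30,28) = 86275.

843303006, 10359090, 86275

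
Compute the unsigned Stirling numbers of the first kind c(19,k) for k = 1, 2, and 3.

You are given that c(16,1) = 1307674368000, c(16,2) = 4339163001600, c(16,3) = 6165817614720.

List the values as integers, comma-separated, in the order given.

[17] T[17,1]:16*1307674368000+0=20922789888000 · T[17,2]:16*4339163001600+1307674368000=70734282393600 · T[17,3]:16*6165817614720+4339163001600=102992244837120
[18] T[18,1]:17*20922789888000+0=355687428096000 · T[18,2]:17*70734282393600+20922789888000=1223405590579200 · T[18,3]:17*102992244837120+70734282393600=1821602444624640
[19] T[19,1]:18*355687428096000+0=6402373705728000 · T[19,2]:18*1223405590579200+355687428096000=22376988058521600 · T[19,3]:18*1821602444624640+1223405590579200=34012249593822720
Read c(19,1) = 6402373705728000, c(19,2) = 22376988058521600, c(19,3) = 34012249593822720.

6402373705728000, 22376988058521600, 34012249593822720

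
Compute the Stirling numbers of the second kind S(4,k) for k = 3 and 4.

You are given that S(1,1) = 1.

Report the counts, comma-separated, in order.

6, 1

[2] T[2,1]:1*1+0=1 · T[2,2]:2*0+1=1
[3] T[3,2]:2*1+1=3 · T[3,3]:3*0+1=1
[4] T[4,3]:3*1+3=6 · T[4,4]:4*0+1=1
Read S(4,3) = 6, S(4,4) = 1.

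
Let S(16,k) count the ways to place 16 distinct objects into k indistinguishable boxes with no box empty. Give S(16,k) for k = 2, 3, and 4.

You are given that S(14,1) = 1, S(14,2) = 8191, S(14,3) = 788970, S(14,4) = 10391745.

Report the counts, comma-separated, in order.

@15  (15,1):1·1+0→1, (15,2):8191·2+1→16383, (15,3):788970·3+8191→2375101, (15,4):10391745·4+788970→42355950
@16  (16,2):16383·2+1→32767, (16,3):2375101·3+16383→7141686, (16,4):42355950·4+2375101→171798901
Read S(16,2) = 32767, S(16,3) = 7141686, S(16,4) = 171798901.

32767, 7141686, 171798901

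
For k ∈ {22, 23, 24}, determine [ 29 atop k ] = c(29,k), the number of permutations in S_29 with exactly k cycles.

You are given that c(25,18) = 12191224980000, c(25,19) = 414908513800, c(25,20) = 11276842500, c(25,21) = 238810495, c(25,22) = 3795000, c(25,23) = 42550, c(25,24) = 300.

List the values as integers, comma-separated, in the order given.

i=26: T(26,19)=12191224980000+25·414908513800=22563937825000 | T(26,20)=414908513800+25·11276842500=696829576300 | T(26,21)=11276842500+25·238810495=17247104875 | T(26,22)=238810495+25·3795000=333685495 | T(26,23)=3795000+25·42550=4858750 | T(26,24)=42550+25·300=50050
i=27: T(27,20)=22563937825000+26·696829576300=40681506808800 | T(27,21)=696829576300+26·17247104875=1145254303050 | T(27,22)=17247104875+26·333685495=25922927745 | T(27,23)=333685495+26·4858750=460012995 | T(27,24)=4858750+26·50050=6160050
i=28: T(28,21)=40681506808800+27·1145254303050=71603372991150 | T(28,22)=1145254303050+27·25922927745=1845173352165 | T(28,23)=25922927745+27·460012995=38343278610 | T(28,24)=460012995+27·6160050=626334345
i=29: T(29,22)=71603372991150+28·1845173352165=123268226851770 | T(29,23)=1845173352165+28·38343278610=2918785153245 | T(29,24)=38343278610+28·626334345=55880640270
Read c(29,22) = 123268226851770, c(29,23) = 2918785153245, c(29,24) = 55880640270.

123268226851770, 2918785153245, 55880640270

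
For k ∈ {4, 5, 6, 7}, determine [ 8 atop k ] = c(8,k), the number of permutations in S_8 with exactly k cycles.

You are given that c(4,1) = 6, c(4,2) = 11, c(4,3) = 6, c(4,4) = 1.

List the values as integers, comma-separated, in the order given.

6769, 1960, 322, 28

@5  (5,1):6·4+0→24, (5,2):11·4+6→50, (5,3):6·4+11→35, (5,4):1·4+6→10, (5,5):0·4+1→1
@6  (6,2):50·5+24→274, (6,3):35·5+50→225, (6,4):10·5+35→85, (6,5):1·5+10→15, (6,6):0·5+1→1
@7  (7,3):225·6+274→1624, (7,4):85·6+225→735, (7,5):15·6+85→175, (7,6):1·6+15→21, (7,7):0·6+1→1
@8  (8,4):735·7+1624→6769, (8,5):175·7+735→1960, (8,6):21·7+175→322, (8,7):1·7+21→28
Read c(8,4) = 6769, c(8,5) = 1960, c(8,6) = 322, c(8,7) = 28.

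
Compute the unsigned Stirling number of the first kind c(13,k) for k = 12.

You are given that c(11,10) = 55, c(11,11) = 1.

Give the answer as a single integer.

78

row 12: T[12][11]=11·1+55=66  T[12][12]=11·0+1=1
row 13: T[13][12]=12·1+66=78
Read c(13,12) = 78.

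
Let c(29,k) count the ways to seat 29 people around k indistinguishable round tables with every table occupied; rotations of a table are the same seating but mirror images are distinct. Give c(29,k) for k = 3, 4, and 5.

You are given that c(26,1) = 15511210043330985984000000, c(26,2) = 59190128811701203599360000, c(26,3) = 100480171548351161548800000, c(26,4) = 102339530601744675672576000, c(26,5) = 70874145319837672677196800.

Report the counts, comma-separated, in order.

2105684281550279072336117760000, 2236045380156380112643362816000, 1625014498326371300452283596800

@27  (27,1):15511210043330985984000000·26+0→403291461126605635584000000, (27,2):59190128811701203599360000·26+15511210043330985984000000→1554454559147562279567360000, (27,3):100480171548351161548800000·26+59190128811701203599360000→2671674589068831403868160000, (27,4):102339530601744675672576000·26+100480171548351161548800000→2761307967193712729035776000, (27,5):70874145319837672677196800·26+102339530601744675672576000→1945067308917524165279692800
@28  (28,2):1554454559147562279567360000·27+403291461126605635584000000→42373564558110787183902720000, (28,3):2671674589068831403868160000·27+1554454559147562279567360000→73689668464006010184007680000, (28,4):2761307967193712729035776000·27+2671674589068831403868160000→77226989703299075087834112000, (28,5):1945067308917524165279692800·27+2761307967193712729035776000→55278125307966865191587481600
@29  (29,3):73689668464006010184007680000·28+42373564558110787183902720000→2105684281550279072336117760000, (29,4):77226989703299075087834112000·28+73689668464006010184007680000→2236045380156380112643362816000, (29,5):55278125307966865191587481600·28+77226989703299075087834112000→1625014498326371300452283596800
Read c(29,3) = 2105684281550279072336117760000, c(29,4) = 2236045380156380112643362816000, c(29,5) = 1625014498326371300452283596800.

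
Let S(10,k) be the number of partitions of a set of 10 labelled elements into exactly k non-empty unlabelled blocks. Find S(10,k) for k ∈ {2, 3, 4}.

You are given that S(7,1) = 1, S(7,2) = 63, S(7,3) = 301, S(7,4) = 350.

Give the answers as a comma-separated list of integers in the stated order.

511, 9330, 34105

r8: T_8,1=1×1+0=1; T_8,2=2×63+1=127; T_8,3=3×301+63=966; T_8,4=4×350+301=1701
r9: T_9,1=1×1+0=1; T_9,2=2×127+1=255; T_9,3=3×966+127=3025; T_9,4=4×1701+966=7770
r10: T_10,2=2×255+1=511; T_10,3=3×3025+255=9330; T_10,4=4×7770+3025=34105
Read S(10,2) = 511, S(10,3) = 9330, S(10,4) = 34105.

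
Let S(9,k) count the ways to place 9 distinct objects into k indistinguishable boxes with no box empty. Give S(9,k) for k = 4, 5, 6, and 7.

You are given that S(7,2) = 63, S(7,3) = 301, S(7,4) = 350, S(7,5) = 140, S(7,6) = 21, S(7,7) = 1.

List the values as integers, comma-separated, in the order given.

@8  (8,3):301·3+63→966, (8,4):350·4+301→1701, (8,5):140·5+350→1050, (8,6):21·6+140→266, (8,7):1·7+21→28
@9  (9,4):1701·4+966→7770, (9,5):1050·5+1701→6951, (9,6):266·6+1050→2646, (9,7):28·7+266→462
Read S(9,4) = 7770, S(9,5) = 6951, S(9,6) = 2646, S(9,7) = 462.

7770, 6951, 2646, 462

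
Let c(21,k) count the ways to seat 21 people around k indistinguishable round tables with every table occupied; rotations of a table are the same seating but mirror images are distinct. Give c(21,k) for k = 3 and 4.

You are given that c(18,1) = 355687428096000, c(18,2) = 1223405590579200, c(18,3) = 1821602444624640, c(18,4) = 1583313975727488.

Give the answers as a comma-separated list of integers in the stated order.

13803759753640704000, 12870931245150988800

i=19: T(19,1)=0+18·355687428096000=6402373705728000 | T(19,2)=355687428096000+18·1223405590579200=22376988058521600 | T(19,3)=1223405590579200+18·1821602444624640=34012249593822720 | T(19,4)=1821602444624640+18·1583313975727488=30321254007719424
i=20: T(20,2)=6402373705728000+19·22376988058521600=431565146817638400 | T(20,3)=22376988058521600+19·34012249593822720=668609730341153280 | T(20,4)=34012249593822720+19·30321254007719424=610116075740491776
i=21: T(21,3)=431565146817638400+20·668609730341153280=13803759753640704000 | T(21,4)=668609730341153280+20·610116075740491776=12870931245150988800
Read c(21,3) = 13803759753640704000, c(21,4) = 12870931245150988800.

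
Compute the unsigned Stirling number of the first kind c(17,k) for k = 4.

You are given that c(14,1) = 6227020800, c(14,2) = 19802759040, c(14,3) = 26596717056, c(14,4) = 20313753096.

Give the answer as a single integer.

87077748875904

r15: T_15,2=14×19802759040+6227020800=283465647360; T_15,3=14×26596717056+19802759040=392156797824; T_15,4=14×20313753096+26596717056=310989260400
r16: T_16,3=15×392156797824+283465647360=6165817614720; T_16,4=15×310989260400+392156797824=5056995703824
r17: T_17,4=16×5056995703824+6165817614720=87077748875904
Read c(17,4) = 87077748875904.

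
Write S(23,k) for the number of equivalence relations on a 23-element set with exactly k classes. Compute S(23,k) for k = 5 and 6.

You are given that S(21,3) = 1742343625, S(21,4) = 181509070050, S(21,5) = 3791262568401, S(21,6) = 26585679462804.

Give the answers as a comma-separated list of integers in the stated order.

96416888184100, 998969857983405

[22] T[22,4]:4*181509070050+1742343625=727778623825 · T[22,5]:5*3791262568401+181509070050=19137821912055 · T[22,6]:6*26585679462804+3791262568401=163305339345225
[23] T[23,5]:5*19137821912055+727778623825=96416888184100 · T[23,6]:6*163305339345225+19137821912055=998969857983405
Read S(23,5) = 96416888184100, S(23,6) = 998969857983405.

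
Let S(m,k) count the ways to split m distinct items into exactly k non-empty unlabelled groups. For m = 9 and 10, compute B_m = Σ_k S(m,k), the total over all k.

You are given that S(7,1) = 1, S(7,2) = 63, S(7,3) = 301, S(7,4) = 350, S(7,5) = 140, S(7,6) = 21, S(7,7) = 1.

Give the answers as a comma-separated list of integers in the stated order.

21147, 115975

i=8: T(8,1)=0+1·1=1 | T(8,2)=1+2·63=127 | T(8,3)=63+3·301=966 | T(8,4)=301+4·350=1701 | T(8,5)=350+5·140=1050 | T(8,6)=140+6·21=266 | T(8,7)=21+7·1=28 | T(8,8)=1+8·0=1
i=9: T(9,1)=0+1·1=1 | T(9,2)=1+2·127=255 | T(9,3)=127+3·966=3025 | T(9,4)=966+4·1701=7770 | T(9,5)=1701+5·1050=6951 | T(9,6)=1050+6·266=2646 | T(9,7)=266+7·28=462 | T(9,8)=28+8·1=36 | T(9,9)=1+9·0=1
i=10: T(10,1)=0+1·1=1 | T(10,2)=1+2·255=511 | T(10,3)=255+3·3025=9330 | T(10,4)=3025+4·7770=34105 | T(10,5)=7770+5·6951=42525 | T(10,6)=6951+6·2646=22827 | T(10,7)=2646+7·462=5880 | T(10,8)=462+8·36=750 | T(10,9)=36+9·1=45 | T(10,10)=1+10·0=1
B_9 = ΣS(9,k) = 1+255+3025+7770+6951+2646+462+36+1 = 21147
B_10 = ΣS(10,k) = 1+511+9330+34105+42525+22827+5880+750+45+1 = 115975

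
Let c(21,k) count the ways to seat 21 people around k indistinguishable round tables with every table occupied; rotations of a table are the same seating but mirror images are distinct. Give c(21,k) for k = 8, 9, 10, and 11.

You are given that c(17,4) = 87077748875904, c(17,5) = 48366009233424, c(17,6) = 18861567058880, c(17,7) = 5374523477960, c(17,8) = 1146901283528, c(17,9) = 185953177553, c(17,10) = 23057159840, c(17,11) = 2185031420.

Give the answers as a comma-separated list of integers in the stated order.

311333643161390640, 63030812099294896, 10142299865511450, 1307535010540395

row 18: T[18][5]=17·48366009233424+87077748875904=909299905844112  T[18][6]=17·18861567058880+48366009233424=369012649234384  T[18][7]=17·5374523477960+18861567058880=110228466184200  T[18][8]=17·1146901283528+5374523477960=24871845297936  T[18][9]=17·185953177553+1146901283528=4308105301929  T[18][10]=17·23057159840+185953177553=577924894833  T[18][11]=17·2185031420+23057159840=60202693980
row 19: T[19][6]=18·369012649234384+909299905844112=7551527592063024  T[19][7]=18·110228466184200+369012649234384=2353125040549984  T[19][8]=18·24871845297936+110228466184200=557921681547048  T[19][9]=18·4308105301929+24871845297936=102417740732658  T[19][10]=18·577924894833+4308105301929=14710753408923  T[19][11]=18·60202693980+577924894833=1661573386473
row 20: T[20][7]=19·2353125040549984+7551527592063024=52260903362512720  T[20][8]=19·557921681547048+2353125040549984=12953636989943896  T[20][9]=19·102417740732658+557921681547048=2503858755467550  T[20][10]=19·14710753408923+102417740732658=381922055502195  T[20][11]=19·1661573386473+14710753408923=46280647751910
row 21: T[21][8]=20·12953636989943896+52260903362512720=311333643161390640  T[21][9]=20·2503858755467550+12953636989943896=63030812099294896  T[21][10]=20·381922055502195+2503858755467550=10142299865511450  T[21][11]=20·46280647751910+381922055502195=1307535010540395
Read c(21,8) = 311333643161390640, c(21,9) = 63030812099294896, c(21,10) = 10142299865511450, c(21,11) = 1307535010540395.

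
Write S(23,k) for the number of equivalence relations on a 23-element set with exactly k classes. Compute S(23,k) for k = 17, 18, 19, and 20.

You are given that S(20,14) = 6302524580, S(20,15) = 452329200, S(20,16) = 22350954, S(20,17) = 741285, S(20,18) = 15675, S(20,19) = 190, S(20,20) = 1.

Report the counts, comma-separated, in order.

49916988803, 2364885369, 79781779, 1859550

@21  (21,15):452329200·15+6302524580→13087462580, (21,16):22350954·16+452329200→809944464, (21,17):741285·17+22350954→34952799, (21,18):15675·18+741285→1023435, (21,19):190·19+15675→19285, (21,20):1·20+190→210
@22  (22,16):809944464·16+13087462580→26046574004, (22,17):34952799·17+809944464→1404142047, (22,18):1023435·18+34952799→53374629, (22,19):19285·19+1023435→1389850, (22,20):210·20+19285→23485
@23  (23,17):1404142047·17+26046574004→49916988803, (23,18):53374629·18+1404142047→2364885369, (23,19):1389850·19+53374629→79781779, (23,20):23485·20+1389850→1859550
Read S(23,17) = 49916988803, S(23,18) = 2364885369, S(23,19) = 79781779, S(23,20) = 1859550.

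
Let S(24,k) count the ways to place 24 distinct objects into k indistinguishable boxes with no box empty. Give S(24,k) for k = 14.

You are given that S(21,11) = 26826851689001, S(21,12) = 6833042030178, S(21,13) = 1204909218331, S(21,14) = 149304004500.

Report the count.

1362091021641000

@22  (22,12):6833042030178·12+26826851689001→108823356051137, (22,13):1204909218331·13+6833042030178→22496861868481, (22,14):149304004500·14+1204909218331→3295165281331
@23  (23,13):22496861868481·13+108823356051137→401282560341390, (23,14):3295165281331·14+22496861868481→68629175807115
@24  (24,14):68629175807115·14+401282560341390→1362091021641000
Read S(24,14) = 1362091021641000.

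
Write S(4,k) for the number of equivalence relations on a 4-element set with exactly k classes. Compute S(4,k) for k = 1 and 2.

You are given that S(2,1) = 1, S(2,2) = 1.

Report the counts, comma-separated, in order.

r3: T_3,1=1×1+0=1; T_3,2=2×1+1=3
r4: T_4,1=1×1+0=1; T_4,2=2×3+1=7
Read S(4,1) = 1, S(4,2) = 7.

1, 7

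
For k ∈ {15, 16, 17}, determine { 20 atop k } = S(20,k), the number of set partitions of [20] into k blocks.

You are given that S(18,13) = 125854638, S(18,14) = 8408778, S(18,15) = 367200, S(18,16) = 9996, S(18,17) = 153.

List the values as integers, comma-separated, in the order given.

452329200, 22350954, 741285

r19: T_19,14=14×8408778+125854638=243577530; T_19,15=15×367200+8408778=13916778; T_19,16=16×9996+367200=527136; T_19,17=17×153+9996=12597
r20: T_20,15=15×13916778+243577530=452329200; T_20,16=16×527136+13916778=22350954; T_20,17=17×12597+527136=741285
Read S(20,15) = 452329200, S(20,16) = 22350954, S(20,17) = 741285.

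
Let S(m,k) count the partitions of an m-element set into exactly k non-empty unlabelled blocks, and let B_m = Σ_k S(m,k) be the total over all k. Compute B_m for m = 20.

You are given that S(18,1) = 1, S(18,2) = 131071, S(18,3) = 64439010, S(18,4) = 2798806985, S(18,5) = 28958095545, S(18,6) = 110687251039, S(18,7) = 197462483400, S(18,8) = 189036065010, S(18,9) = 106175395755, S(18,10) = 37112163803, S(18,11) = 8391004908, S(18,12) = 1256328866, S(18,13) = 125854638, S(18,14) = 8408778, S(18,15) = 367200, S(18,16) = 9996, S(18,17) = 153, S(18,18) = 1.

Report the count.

51724158235372

i=19: T(19,1)=0+1·1=1 | T(19,2)=1+2·131071=262143 | T(19,3)=131071+3·64439010=193448101 | T(19,4)=64439010+4·2798806985=11259666950 | T(19,5)=2798806985+5·28958095545=147589284710 | T(19,6)=28958095545+6·110687251039=693081601779 | T(19,7)=110687251039+7·197462483400=1492924634839 | T(19,8)=197462483400+8·189036065010=1709751003480 | T(19,9)=189036065010+9·106175395755=1144614626805 | T(19,10)=106175395755+10·37112163803=477297033785 | T(19,11)=37112163803+11·8391004908=129413217791 | T(19,12)=8391004908+12·1256328866=23466951300 | T(19,13)=1256328866+13·125854638=2892439160 | T(19,14)=125854638+14·8408778=243577530 | T(19,15)=8408778+15·367200=13916778 | T(19,16)=367200+16·9996=527136 | T(19,17)=9996+17·153=12597 | T(19,18)=153+18·1=171 | T(19,19)=1+19·0=1
i=20: T(20,1)=0+1·1=1 | T(20,2)=1+2·262143=524287 | T(20,3)=262143+3·193448101=580606446 | T(20,4)=193448101+4·11259666950=45232115901 | T(20,5)=11259666950+5·147589284710=749206090500 | T(20,6)=147589284710+6·693081601779=4306078895384 | T(20,7)=693081601779+7·1492924634839=11143554045652 | T(20,8)=1492924634839+8·1709751003480=15170932662679 | T(20,9)=1709751003480+9·1144614626805=12011282644725 | T(20,10)=1144614626805+10·477297033785=5917584964655 | T(20,11)=477297033785+11·129413217791=1900842429486 | T(20,12)=129413217791+12·23466951300=411016633391 | T(20,13)=23466951300+13·2892439160=61068660380 | T(20,14)=2892439160+14·243577530=6302524580 | T(20,15)=243577530+15·13916778=452329200 | T(20,16)=13916778+16·527136=22350954 | T(20,17)=527136+17·12597=741285 | T(20,18)=12597+18·171=15675 | T(20,19)=171+19·1=190 | T(20,20)=1+20·0=1
B_20 = ΣS(20,k) = 1+524287+580606446+45232115901+749206090500+4306078895384+11143554045652+15170932662679+12011282644725+5917584964655+1900842429486+411016633391+61068660380+6302524580+452329200+22350954+741285+15675+190+1 = 51724158235372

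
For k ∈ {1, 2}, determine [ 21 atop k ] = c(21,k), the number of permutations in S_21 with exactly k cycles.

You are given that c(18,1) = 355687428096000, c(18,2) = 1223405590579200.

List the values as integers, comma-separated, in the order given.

2432902008176640000, 8752948036761600000

r19: T_19,1=18×355687428096000+0=6402373705728000; T_19,2=18×1223405590579200+355687428096000=22376988058521600
r20: T_20,1=19×6402373705728000+0=121645100408832000; T_20,2=19×22376988058521600+6402373705728000=431565146817638400
r21: T_21,1=20×121645100408832000+0=2432902008176640000; T_21,2=20×431565146817638400+121645100408832000=8752948036761600000
Read c(21,1) = 2432902008176640000, c(21,2) = 8752948036761600000.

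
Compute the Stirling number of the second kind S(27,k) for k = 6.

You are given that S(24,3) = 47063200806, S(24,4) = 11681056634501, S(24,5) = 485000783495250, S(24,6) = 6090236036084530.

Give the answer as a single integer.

1359801318005044551

@25  (25,4):11681056634501·4+47063200806→46771289738810, (25,5):485000783495250·5+11681056634501→2436684974110751, (25,6):6090236036084530·6+485000783495250→37026417000002430
@26  (26,5):2436684974110751·5+46771289738810→12230196160292565, (26,6):37026417000002430·6+2436684974110751→224595186974125331
@27  (27,6):224595186974125331·6+12230196160292565→1359801318005044551
Read S(27,6) = 1359801318005044551.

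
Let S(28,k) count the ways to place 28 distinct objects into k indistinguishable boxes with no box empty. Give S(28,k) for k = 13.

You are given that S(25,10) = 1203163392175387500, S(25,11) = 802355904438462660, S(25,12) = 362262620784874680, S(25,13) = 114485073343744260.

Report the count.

r26: T_26,11=11×802355904438462660+1203163392175387500=10029078340998476760; T_26,12=12×362262620784874680+802355904438462660=5149507353856958820; T_26,13=13×114485073343744260+362262620784874680=1850568574253550060
r27: T_27,12=12×5149507353856958820+10029078340998476760=71823166587281982600; T_27,13=13×1850568574253550060+5149507353856958820=29206898819153109600
r28: T_28,13=13×29206898819153109600+71823166587281982600=451512851236272407400
Read S(28,13) = 451512851236272407400.

451512851236272407400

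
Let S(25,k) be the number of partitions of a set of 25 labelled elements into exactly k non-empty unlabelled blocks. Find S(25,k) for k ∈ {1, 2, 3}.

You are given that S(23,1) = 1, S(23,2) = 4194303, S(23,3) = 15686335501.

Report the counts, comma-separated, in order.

[24] T[24,1]:1*1+0=1 · T[24,2]:2*4194303+1=8388607 · T[24,3]:3*15686335501+4194303=47063200806
[25] T[25,1]:1*1+0=1 · T[25,2]:2*8388607+1=16777215 · T[25,3]:3*47063200806+8388607=141197991025
Read S(25,1) = 1, S(25,2) = 16777215, S(25,3) = 141197991025.

1, 16777215, 141197991025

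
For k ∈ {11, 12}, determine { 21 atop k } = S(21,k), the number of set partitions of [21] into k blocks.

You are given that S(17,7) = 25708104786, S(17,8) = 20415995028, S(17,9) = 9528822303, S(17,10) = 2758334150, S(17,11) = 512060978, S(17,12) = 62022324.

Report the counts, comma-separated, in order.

@18  (18,8):20415995028·8+25708104786→189036065010, (18,9):9528822303·9+20415995028→106175395755, (18,10):2758334150·10+9528822303→37112163803, (18,11):512060978·11+2758334150→8391004908, (18,12):62022324·12+512060978→1256328866
@19  (19,9):106175395755·9+189036065010→1144614626805, (19,10):37112163803·10+106175395755→477297033785, (19,11):8391004908·11+37112163803→129413217791, (19,12):1256328866·12+8391004908→23466951300
@20  (20,10):477297033785·10+1144614626805→5917584964655, (20,11):129413217791·11+477297033785→1900842429486, (20,12):23466951300·12+129413217791→411016633391
@21  (21,11):1900842429486·11+5917584964655→26826851689001, (21,12):411016633391·12+1900842429486→6833042030178
Read S(21,11) = 26826851689001, S(21,12) = 6833042030178.

26826851689001, 6833042030178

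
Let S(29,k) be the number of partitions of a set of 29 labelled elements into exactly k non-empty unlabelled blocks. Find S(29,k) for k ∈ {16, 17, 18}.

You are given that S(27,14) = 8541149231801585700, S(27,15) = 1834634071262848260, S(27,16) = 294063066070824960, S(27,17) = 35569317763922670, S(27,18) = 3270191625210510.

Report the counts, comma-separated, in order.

140694950355081071520, 21818248085373723570, 2598531274376323650

[28] T[28,15]:15*1834634071262848260+8541149231801585700=36060660300744309600 · T[28,16]:16*294063066070824960+1834634071262848260=6539643128396047620 · T[28,17]:17*35569317763922670+294063066070824960=898741468057510350 · T[28,18]:18*3270191625210510+35569317763922670=94432767017711850
[29] T[29,16]:16*6539643128396047620+36060660300744309600=140694950355081071520 · T[29,17]:17*898741468057510350+6539643128396047620=21818248085373723570 · T[29,18]:18*94432767017711850+898741468057510350=2598531274376323650
Read S(29,16) = 140694950355081071520, S(29,17) = 21818248085373723570, S(29,18) = 2598531274376323650.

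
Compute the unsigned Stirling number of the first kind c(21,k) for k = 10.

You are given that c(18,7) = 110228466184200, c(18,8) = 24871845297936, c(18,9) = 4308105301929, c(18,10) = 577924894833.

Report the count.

10142299865511450

[19] T[19,8]:18*24871845297936+110228466184200=557921681547048 · T[19,9]:18*4308105301929+24871845297936=102417740732658 · T[19,10]:18*577924894833+4308105301929=14710753408923
[20] T[20,9]:19*102417740732658+557921681547048=2503858755467550 · T[20,10]:19*14710753408923+102417740732658=381922055502195
[21] T[21,10]:20*381922055502195+2503858755467550=10142299865511450
Read c(21,10) = 10142299865511450.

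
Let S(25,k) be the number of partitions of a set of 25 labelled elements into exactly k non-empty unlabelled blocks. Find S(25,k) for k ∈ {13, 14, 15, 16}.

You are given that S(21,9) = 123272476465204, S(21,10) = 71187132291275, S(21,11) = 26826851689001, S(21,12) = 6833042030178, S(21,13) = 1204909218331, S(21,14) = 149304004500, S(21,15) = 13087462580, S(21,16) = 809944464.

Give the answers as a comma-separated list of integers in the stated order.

114485073343744260, 25958110360896000, 4299394655347200, 526655161695960

row 22: T[22][10]=10·71187132291275+123272476465204=835143799377954  T[22][11]=11·26826851689001+71187132291275=366282500870286  T[22][12]=12·6833042030178+26826851689001=108823356051137  T[22][13]=13·1204909218331+6833042030178=22496861868481  T[22][14]=14·149304004500+1204909218331=3295165281331  T[22][15]=15·13087462580+149304004500=345615943200  T[22][16]=16·809944464+13087462580=26046574004
row 23: T[23][11]=11·366282500870286+835143799377954=4864251308951100  T[23][12]=12·108823356051137+366282500870286=1672162773483930  T[23][13]=13·22496861868481+108823356051137=401282560341390  T[23][14]=14·3295165281331+22496861868481=68629175807115  T[23][15]=15·345615943200+3295165281331=8479404429331  T[23][16]=16·26046574004+345615943200=762361127264
row 24: T[24][12]=12·1672162773483930+4864251308951100=24930204590758260  T[24][13]=13·401282560341390+1672162773483930=6888836057922000  T[24][14]=14·68629175807115+401282560341390=1362091021641000  T[24][15]=15·8479404429331+68629175807115=195820242247080  T[24][16]=16·762361127264+8479404429331=20677182465555
row 25: T[25][13]=13·6888836057922000+24930204590758260=114485073343744260  T[25][14]=14·1362091021641000+6888836057922000=25958110360896000  T[25][15]=15·195820242247080+1362091021641000=4299394655347200  T[25][16]=16·20677182465555+195820242247080=526655161695960
Read S(25,13) = 114485073343744260, S(25,14) = 25958110360896000, S(25,15) = 4299394655347200, S(25,16) = 526655161695960.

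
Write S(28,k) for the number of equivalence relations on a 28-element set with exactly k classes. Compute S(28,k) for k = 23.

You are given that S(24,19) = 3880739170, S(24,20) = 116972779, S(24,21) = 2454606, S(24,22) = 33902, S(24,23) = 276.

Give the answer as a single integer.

r25: T_25,20=20×116972779+3880739170=6220194750; T_25,21=21×2454606+116972779=168519505; T_25,22=22×33902+2454606=3200450; T_25,23=23×276+33902=40250
r26: T_26,21=21×168519505+6220194750=9759104355; T_26,22=22×3200450+168519505=238929405; T_26,23=23×40250+3200450=4126200
r27: T_27,22=22×238929405+9759104355=15015551265; T_27,23=23×4126200+238929405=333832005
r28: T_28,23=23×333832005+15015551265=22693687380
Read S(28,23) = 22693687380.

22693687380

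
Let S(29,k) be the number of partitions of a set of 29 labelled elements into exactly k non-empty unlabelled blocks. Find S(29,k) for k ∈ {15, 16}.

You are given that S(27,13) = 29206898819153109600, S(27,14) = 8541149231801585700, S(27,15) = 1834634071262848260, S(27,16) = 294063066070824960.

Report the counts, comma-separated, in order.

row 28: T[28][14]=14·8541149231801585700+29206898819153109600=148782988064375309400  T[28][15]=15·1834634071262848260+8541149231801585700=36060660300744309600  T[28][16]=16·294063066070824960+1834634071262848260=6539643128396047620
row 29: T[29][15]=15·36060660300744309600+148782988064375309400=689692892575539953400  T[29][16]=16·6539643128396047620+36060660300744309600=140694950355081071520
Read S(29,15) = 689692892575539953400, S(29,16) = 140694950355081071520.

689692892575539953400, 140694950355081071520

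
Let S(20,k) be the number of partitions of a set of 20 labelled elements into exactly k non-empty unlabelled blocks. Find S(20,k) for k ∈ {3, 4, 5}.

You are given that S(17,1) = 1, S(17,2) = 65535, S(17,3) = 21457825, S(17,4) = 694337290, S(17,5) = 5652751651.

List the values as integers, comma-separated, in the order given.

580606446, 45232115901, 749206090500

r18: T_18,1=1×1+0=1; T_18,2=2×65535+1=131071; T_18,3=3×21457825+65535=64439010; T_18,4=4×694337290+21457825=2798806985; T_18,5=5×5652751651+694337290=28958095545
r19: T_19,2=2×131071+1=262143; T_19,3=3×64439010+131071=193448101; T_19,4=4×2798806985+64439010=11259666950; T_19,5=5×28958095545+2798806985=147589284710
r20: T_20,3=3×193448101+262143=580606446; T_20,4=4×11259666950+193448101=45232115901; T_20,5=5×147589284710+11259666950=749206090500
Read S(20,3) = 580606446, S(20,4) = 45232115901, S(20,5) = 749206090500.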